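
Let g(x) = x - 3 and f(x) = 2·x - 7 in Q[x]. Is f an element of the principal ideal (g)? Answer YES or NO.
NO

In Q[x] the ideal (g) consists of all multiples of g, so f ∈ (g) iff g | f, i.e. iff the remainder of f on division by g is 0. Divide f by g (g is monic, so eliminate the leading term of the running remainder at each step):
  leading term 2·x: subtract (2)·g(x) = 2·x - 6, leaving -1
The remainder r(x) = -1 ≠ 0 (and deg r < deg g), so g ∤ f, i.e. f ∉ (g).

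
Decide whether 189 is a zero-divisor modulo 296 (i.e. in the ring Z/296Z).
NO

gcd(189, 296) = 1, so 189 is a unit in Z/296Z (it has a multiplicative inverse). A unit cannot be a zero-divisor: if 189·b ≡ 0 then multiplying both sides by 189^(−1) gives b ≡ 0. So 189 is not a zero-divisor.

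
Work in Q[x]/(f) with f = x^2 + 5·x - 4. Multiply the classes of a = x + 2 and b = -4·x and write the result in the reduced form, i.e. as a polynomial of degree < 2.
a · b ≡ 12·x - 16 (mod f(x))

First multiply in Q[x] without reducing: a · b = -4·x^2 - 8·x. Now divide by f(x) = x^2 + 5·x - 4, eliminating the leading term at each step:
  leading term -4·x^2: subtract (-4)·f(x) = -4·x^2 - 20·x + 16, leaving 12·x - 16
The degree is now < 2, so this is the remainder. Hence a · b ≡ 12·x - 16 in Q[x]/(f).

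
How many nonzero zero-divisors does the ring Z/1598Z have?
Z/1598Z has 861 nonzero zero-divisors

In Z/1598Z each nonzero element is either a unit (gcd with 1598 is 1) or a zero-divisor (gcd > 1). The number of units is φ(1598): factorise 1598 = 2 · 17 · 47, so φ(1598) = (2 − 1) · (17 − 1) · (47 − 1) = 1 · 16 · 46 = 736. The nonzero elements number 1598 − 1 = 1597. Hence the nonzero zero-divisors number 1597 − 736 = 861.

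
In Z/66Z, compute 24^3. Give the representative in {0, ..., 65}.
30

Use repeated squaring. Binary(3) = 11. Walk through the bits of the exponent 3 left-to-right: at each bit after the leading one, square the running value, then multiply by 24 if the bit is 1 (always reducing mod 66):
  bit 1 = 1 (leading): start with 24.
  bit 2 = 1: square 24^2 = 576 ≡ 48; bit is 1, so multiply 48·24 = 1152 ≡ 30 (mod 66).
Final value: 24^3 ≡ 30 (mod 66).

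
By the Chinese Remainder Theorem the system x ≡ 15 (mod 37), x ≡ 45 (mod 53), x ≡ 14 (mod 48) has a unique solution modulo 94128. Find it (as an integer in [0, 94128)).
The moduli 37, 53, 48 are pairwise coprime, so by the CRT there is a unique solution mod 37·53·48 = 94128.
Solve by successive substitution. Start with x ≡ 15 (mod 37).
  Combine with x ≡ 45 (mod 53): write x = 15 + 37·t and require 15 + 37·t ≡ 45 (mod 53), i.e. 37·t ≡ 45 − 15 ≡ 30 (mod 53). Since 37^(−1) ≡ 43 (mod 53), t ≡ 43·30 ≡ 18 (mod 53). So x ≡ 15 + 37·18 = 681 (mod 1961).
  Combine with x ≡ 14 (mod 48): write x = 681 + 1961·t and require 681 + 1961·t ≡ 14 (mod 48), i.e. 1961·t ≡ 14 − 681 ≡ 5 (mod 48). Since 1961^(−1) ≡ 41 (mod 48) (1961 ≡ 41 (mod 48)), t ≡ 41·5 ≡ 13 (mod 48). So x ≡ 681 + 1961·13 = 26174 (mod 94128).
Unique solution in [0, 94128): x = 26174.

Final answer: x ≡ 26174 (mod 94128); the representative in [0, 94128) is 26174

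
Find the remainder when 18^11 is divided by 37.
Use repeated squaring. Binary(11) = 1011. Walk through the bits of the exponent 11 left-to-right: at each bit after the leading one, square the running value, then multiply by 18 if the bit is 1 (always reducing mod 37):
  bit 1 = 1 (leading): start with 18.
  bit 2 = 0: square 18^2 = 324 ≡ 28 (mod 37).
  bit 3 = 1: square 28^2 = 784 ≡ 7; bit is 1, so multiply 7·18 = 126 ≡ 15 (mod 37).
  bit 4 = 1: square 15^2 = 225 ≡ 3; bit is 1, so multiply 3·18 = 54 ≡ 17 (mod 37).
Final value: 18^11 ≡ 17 (mod 37).

Final answer: 17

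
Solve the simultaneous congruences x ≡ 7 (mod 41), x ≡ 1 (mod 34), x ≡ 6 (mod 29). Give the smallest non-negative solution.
The moduli 41, 34, 29 are pairwise coprime, so by the CRT there is a unique solution mod 41·34·29 = 40426.
Solve by successive substitution. Start with x ≡ 7 (mod 41).
  Combine with x ≡ 1 (mod 34): write x = 7 + 41·t and require 7 + 41·t ≡ 1 (mod 34), i.e. 41·t ≡ 1 − 7 ≡ 28 (mod 34). Since 41^(−1) ≡ 5 (mod 34) (41 ≡ 7 (mod 34)), t ≡ 5·28 ≡ 4 (mod 34). So x ≡ 7 + 41·4 = 171 (mod 1394).
  Combine with x ≡ 6 (mod 29): write x = 171 + 1394·t and require 171 + 1394·t ≡ 6 (mod 29), i.e. 1394·t ≡ 6 − 171 ≡ 9 (mod 29). Since 1394^(−1) ≡ 15 (mod 29) (1394 ≡ 2 (mod 29)), t ≡ 15·9 ≡ 19 (mod 29). So x ≡ 171 + 1394·19 = 26657 (mod 40426).
Unique solution in [0, 40426): x = 26657.

Final answer: x ≡ 26657 (mod 40426); the representative in [0, 40426) is 26657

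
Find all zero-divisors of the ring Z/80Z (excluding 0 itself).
nonzero zero-divisors of Z/80Z = {2, 4, 5, 6, 8, 10, 12, 14, 15, 16, 18, 20, 22, 24, 25, 26, 28, 30, 32, 34, 35, 36, 38, 40, 42, 44, 45, 46, 48, 50, 52, 54, 55, 56, 58, 60, 62, 64, 65, 66, 68, 70, 72, 74, 75, 76, 78}

An element a ∈ Z/80Z (with a ≠ 0) is a zero-divisor iff gcd(a, 80) > 1 (because a is a unit precisely when gcd(a, n) = 1, and in Z/nZ every nonzero, non-unit element is a zero-divisor). Scan a = 1, ..., 79 and keep those with gcd(a, 80) > 1:
  gcd(2, 80) = 2, gcd(4, 80) = 4, gcd(5, 80) = 5, gcd(6, 80) = 2, gcd(8, 80) = 8, gcd(10, 80) = 10, gcd(12, 80) = 4, gcd(14, 80) = 2, gcd(15, 80) = 5, gcd(16, 80) = 16, gcd(18, 80) = 2, gcd(20, 80) = 20, gcd(22, 80) = 2, gcd(24, 80) = 8, gcd(25, 80) = 5, gcd(26, 80) = 2, gcd(28, 80) = 4, gcd(30, 80) = 10, gcd(32, 80) = 16, gcd(34, 80) = 2, gcd(35, 80) = 5, gcd(36, 80) = 4, gcd(38, 80) = 2, gcd(40, 80) = 40, gcd(42, 80) = 2, gcd(44, 80) = 4, gcd(45, 80) = 5, gcd(46, 80) = 2, gcd(48, 80) = 16, gcd(50, 80) = 10, gcd(52, 80) = 4, gcd(54, 80) = 2, gcd(55, 80) = 5, gcd(56, 80) = 8, gcd(58, 80) = 2, gcd(60, 80) = 20, gcd(62, 80) = 2, gcd(64, 80) = 16, gcd(65, 80) = 5, gcd(66, 80) = 2, gcd(68, 80) = 4, gcd(70, 80) = 10, gcd(72, 80) = 8, gcd(74, 80) = 2, gcd(75, 80) = 5, gcd(76, 80) = 4, gcd(78, 80) = 2.
All other a ∈ {1, ..., 79} have gcd(a, 80) = 1 and are units. So the nonzero zero-divisors are exactly the 47 values of a appearing in this scan.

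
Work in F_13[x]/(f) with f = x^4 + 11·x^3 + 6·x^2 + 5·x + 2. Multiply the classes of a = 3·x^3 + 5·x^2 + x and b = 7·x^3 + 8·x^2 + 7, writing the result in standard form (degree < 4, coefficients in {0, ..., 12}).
Multiply as integer polynomials: a · b = 21·x^6 + 59·x^5 + 47·x^4 + 29·x^3 + 35·x^2 + 7·x. Reducing coefficients mod 13: a · b ≡ 8·x^6 + 7·x^5 + 8·x^4 + 3·x^3 + 9·x^2 + 7·x. Now divide by f(x) = x^4 + 11·x^3 + 6·x^2 + 5·x + 2 in F_13[x], eliminating the leading term at each step:
  leading term 8·x^6: subtract (8·x^2)·f(x) = 8·x^6 + 10·x^5 + 9·x^4 + x^3 + 3·x^2, leaving 10·x^5 + 12·x^4 + 2·x^3 + 6·x^2 + 7·x (coefficients mod 13)
  leading term 10·x^5: subtract (10·x)·f(x) = 10·x^5 + 6·x^4 + 8·x^3 + 11·x^2 + 7·x, leaving 6·x^4 + 7·x^3 + 8·x^2 (coefficients mod 13)
  leading term 6·x^4: subtract (6)·f(x) = 6·x^4 + x^3 + 10·x^2 + 4·x + 12, leaving 6·x^3 + 11·x^2 + 9·x + 1 (coefficients mod 13)
The degree is now < 4, so this is the remainder. Hence a · b ≡ 6·x^3 + 11·x^2 + 9·x + 1 in F_13[x]/(f).

Final answer: a · b ≡ 6·x^3 + 11·x^2 + 9·x + 1 (mod f(x))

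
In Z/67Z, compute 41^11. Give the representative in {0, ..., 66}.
Use repeated squaring. Binary(11) = 1011. Walk through the bits of the exponent 11 left-to-right: at each bit after the leading one, square the running value, then multiply by 41 if the bit is 1 (always reducing mod 67):
  bit 1 = 1 (leading): start with 41.
  bit 2 = 0: square 41^2 = 1681 ≡ 6 (mod 67).
  bit 3 = 1: square 6^2 = 36; bit is 1, so multiply 36·41 = 1476 ≡ 2 (mod 67).
  bit 4 = 1: square 2^2 = 4; bit is 1, so multiply 4·41 = 164 ≡ 30 (mod 67).
Final value: 41^11 ≡ 30 (mod 67).

Final answer: 30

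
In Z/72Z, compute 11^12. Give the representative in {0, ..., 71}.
Use repeated squaring. Binary(12) = 1100. Walk through the bits of the exponent 12 left-to-right: at each bit after the leading one, square the running value, then multiply by 11 if the bit is 1 (always reducing mod 72):
  bit 1 = 1 (leading): start with 11.
  bit 2 = 1: square 11^2 = 121 ≡ 49; bit is 1, so multiply 49·11 = 539 ≡ 35 (mod 72).
  bit 3 = 0: square 35^2 = 1225 ≡ 1 (mod 72).
  bit 4 = 0: square 1^2 = 1 (mod 72).
Final value: 11^12 ≡ 1 (mod 72).

Final answer: 1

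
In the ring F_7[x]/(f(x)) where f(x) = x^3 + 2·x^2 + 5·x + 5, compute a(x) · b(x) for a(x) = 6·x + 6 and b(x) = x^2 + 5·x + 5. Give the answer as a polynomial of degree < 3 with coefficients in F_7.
a · b ≡ 3·x^2 + 2·x (mod f(x))

Multiply as integer polynomials: a · b = 6·x^3 + 36·x^2 + 60·x + 30. Reducing coefficients mod 7: a · b ≡ 6·x^3 + x^2 + 4·x + 2. Now divide by f(x) = x^3 + 2·x^2 + 5·x + 5 in F_7[x], eliminating the leading term at each step:
  leading term 6·x^3: subtract (6)·f(x) = 6·x^3 + 5·x^2 + 2·x + 2, leaving 3·x^2 + 2·x (coefficients mod 7)
The degree is now < 3, so this is the remainder. Hence a · b ≡ 3·x^2 + 2·x in F_7[x]/(f).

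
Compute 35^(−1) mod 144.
Apply the extended Euclidean algorithm to (144, 35), tracking rows (r, s, t) with s·144 + t·35 = r. Each division r_prev = q·r_cur + r_new produces the new row as (previous row) − q·(current row):
  row A: (144, 1, 0)   [1·144 + 0·35 = 144]
  row B: (35, 0, 1)   [0·144 + 1·35 = 35]
  144 = 4·35 + 4   → row C = row A − 4·row B = (4, 1, −4)   [check: 1·144 − 4·35 = 4]
  35 = 8·4 + 3   → row D = row B − 8·row C = (3, −8, 33)   [check: −8·144 + 33·35 = 3]
  4 = 1·3 + 1   → row E = row C − 1·row D = (1, 9, −37)   [check: 9·144 − 37·35 = 1]
  3 = 3·1 + 0   → remainder 0, stop. gcd = 1 (last nonzero row E).
The gcd is 1, so 35 is invertible mod 144. The last nonzero row gives 9·144 − 37·35 = 1, so t = −37. So 35^(−1) ≡ −37 ≡ 107 (mod 144). Verify: 35 · 107 = 3745 ≡ 1 (mod 144). ✓

Final answer: 35^(−1) ≡ 107 (mod 144)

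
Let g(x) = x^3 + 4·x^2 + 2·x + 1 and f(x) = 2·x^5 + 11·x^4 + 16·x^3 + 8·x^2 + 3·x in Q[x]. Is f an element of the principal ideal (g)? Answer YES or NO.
YES

In Q[x] the ideal (g) consists of all multiples of g, so f ∈ (g) iff g | f, i.e. iff the remainder of f on division by g is 0. Divide f by g (g is monic, so eliminate the leading term of the running remainder at each step):
  leading term 2·x^5: subtract (2·x^2)·g(x) = 2·x^5 + 8·x^4 + 4·x^3 + 2·x^2, leaving 3·x^4 + 12·x^3 + 6·x^2 + 3·x
  leading term 3·x^4: subtract (3·x)·g(x) = 3·x^4 + 12·x^3 + 6·x^2 + 3·x, leaving 0
The remainder is 0, so f(x) = g(x) · h(x) with h(x) = 2·x^2 + 3·x. Hence g | f, i.e. f ∈ (g).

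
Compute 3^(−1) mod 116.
Apply the extended Euclidean algorithm to (116, 3), tracking rows (r, s, t) with s·116 + t·3 = r. Each division r_prev = q·r_cur + r_new produces the new row as (previous row) − q·(current row):
  row A: (116, 1, 0)   [1·116 + 0·3 = 116]
  row B: (3, 0, 1)   [0·116 + 1·3 = 3]
  116 = 38·3 + 2   → row C = row A − 38·row B = (2, 1, −38)   [check: 1·116 − 38·3 = 2]
  3 = 1·2 + 1   → row D = row B − 1·row C = (1, −1, 39)   [check: −1·116 + 39·3 = 1]
  2 = 2·1 + 0   → remainder 0, stop. gcd = 1 (last nonzero row D).
The gcd is 1, so 3 is invertible mod 116. The last nonzero row gives −1·116 + 39·3 = 1, so t = 39. So 3^(−1) ≡ 39 (mod 116). Verify: 3 · 39 = 117 ≡ 1 (mod 116). ✓

Final answer: 3^(−1) ≡ 39 (mod 116)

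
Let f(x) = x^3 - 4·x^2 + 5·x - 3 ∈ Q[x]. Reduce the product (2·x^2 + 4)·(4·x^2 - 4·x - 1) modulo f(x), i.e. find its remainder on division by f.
First multiply in Q[x] without reducing: a · b = 8·x^4 - 8·x^3 + 14·x^2 - 16·x - 4. Now divide by f(x) = x^3 - 4·x^2 + 5·x - 3, eliminating the leading term at each step:
  leading term 8·x^4: subtract (8·x)·f(x) = 8·x^4 - 32·x^3 + 40·x^2 - 24·x, leaving 24·x^3 - 26·x^2 + 8·x - 4
  leading term 24·x^3: subtract (24)·f(x) = 24·x^3 - 96·x^2 + 120·x - 72, leaving 70·x^2 - 112·x + 68
The degree is now < 3, so this is the remainder. Hence a · b ≡ 70·x^2 - 112·x + 68 in Q[x]/(f).

Final answer: a · b ≡ 70·x^2 - 112·x + 68 (mod f(x))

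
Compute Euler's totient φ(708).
φ(708) = 232

φ is multiplicative, with φ(p^e) = p^e − p^(e−1). Factorise 708 = 2^2 · 3 · 59. Then
  φ(708) = (2^2 − 2^1) · (3 − 1) · (59 − 1) = 2 · 2 · 58 = 232.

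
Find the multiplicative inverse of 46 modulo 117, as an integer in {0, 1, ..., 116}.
46^(−1) ≡ 28 (mod 117)

Apply the extended Euclidean algorithm to (117, 46), tracking rows (r, s, t) with s·117 + t·46 = r. Each division r_prev = q·r_cur + r_new produces the new row as (previous row) − q·(current row):
  row A: (117, 1, 0)   [1·117 + 0·46 = 117]
  row B: (46, 0, 1)   [0·117 + 1·46 = 46]
  117 = 2·46 + 25   → row C = row A − 2·row B = (25, 1, −2)   [check: 1·117 − 2·46 = 25]
  46 = 1·25 + 21   → row D = row B − 1·row C = (21, −1, 3)   [check: −1·117 + 3·46 = 21]
  25 = 1·21 + 4   → row E = row C − 1·row D = (4, 2, −5)   [check: 2·117 − 5·46 = 4]
  21 = 5·4 + 1   → row F = row D − 5·row E = (1, −11, 28)   [check: −11·117 + 28·46 = 1]
  4 = 4·1 + 0   → remainder 0, stop. gcd = 1 (last nonzero row F).
The gcd is 1, so 46 is invertible mod 117. The last nonzero row gives −11·117 + 28·46 = 1, so t = 28. So 46^(−1) ≡ 28 (mod 117). Verify: 46 · 28 = 1288 ≡ 1 (mod 117). ✓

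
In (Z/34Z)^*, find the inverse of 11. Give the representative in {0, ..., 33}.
11^(−1) ≡ 31 (mod 34)

Apply the extended Euclidean algorithm to (34, 11), tracking rows (r, s, t) with s·34 + t·11 = r. Each division r_prev = q·r_cur + r_new produces the new row as (previous row) − q·(current row):
  row A: (34, 1, 0)   [1·34 + 0·11 = 34]
  row B: (11, 0, 1)   [0·34 + 1·11 = 11]
  34 = 3·11 + 1   → row C = row A − 3·row B = (1, 1, −3)   [check: 1·34 − 3·11 = 1]
  11 = 11·1 + 0   → remainder 0, stop. gcd = 1 (last nonzero row C).
The gcd is 1, so 11 is invertible mod 34. The last nonzero row gives 1·34 − 3·11 = 1, so t = −3. So 11^(−1) ≡ −3 ≡ 31 (mod 34). Verify: 11 · 31 = 341 ≡ 1 (mod 34). ✓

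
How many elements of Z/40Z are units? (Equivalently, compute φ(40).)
Z/40Z has φ(40) = 16 units

An element a ∈ Z/40Z is a unit iff gcd(a, 40) = 1, so the number of units is φ(40). φ is multiplicative, with φ(p^e) = p^e − p^(e−1). Factorise 40 = 2^3 · 5. Then
  φ(40) = (2^3 − 2^2) · (5 − 1) = 4 · 4 = 16.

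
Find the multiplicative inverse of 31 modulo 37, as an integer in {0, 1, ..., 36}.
31^(−1) ≡ 6 (mod 37)

Apply the extended Euclidean algorithm to (37, 31), tracking rows (r, s, t) with s·37 + t·31 = r. Each division r_prev = q·r_cur + r_new produces the new row as (previous row) − q·(current row):
  row A: (37, 1, 0)   [1·37 + 0·31 = 37]
  row B: (31, 0, 1)   [0·37 + 1·31 = 31]
  37 = 1·31 + 6   → row C = row A − 1·row B = (6, 1, −1)   [check: 1·37 − 1·31 = 6]
  31 = 5·6 + 1   → row D = row B − 5·row C = (1, −5, 6)   [check: −5·37 + 6·31 = 1]
  6 = 6·1 + 0   → remainder 0, stop. gcd = 1 (last nonzero row D).
The gcd is 1, so 31 is invertible mod 37. The last nonzero row gives −5·37 + 6·31 = 1, so t = 6. So 31^(−1) ≡ 6 (mod 37). Verify: 31 · 6 = 186 ≡ 1 (mod 37). ✓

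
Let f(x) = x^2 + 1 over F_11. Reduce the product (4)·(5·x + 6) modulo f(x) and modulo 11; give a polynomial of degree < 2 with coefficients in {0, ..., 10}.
Multiply as integer polynomials: a · b = 20·x + 24. Reducing coefficients mod 11: a · b ≡ 9·x + 2. This already has degree < 2, so no reduction by f is needed. Hence a · b ≡ 9·x + 2 in F_11[x]/(f).

Final answer: a · b ≡ 9·x + 2 (mod f(x))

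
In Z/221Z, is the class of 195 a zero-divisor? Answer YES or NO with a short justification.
YES

gcd(195, 221) = 13 > 1, so 195 is not a unit in Z/221Z. In Z/nZ every nonzero non-unit is a zero-divisor: explicitly, take b = 221/gcd = 17 ≠ 0 (mod 221); then 195·17 = 3315 = 15·221, i.e. 195·17 ≡ 0 (mod 221). So 195 is a zero-divisor.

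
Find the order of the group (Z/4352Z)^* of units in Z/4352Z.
|(Z/4352Z)^*| = 2048

(Z/4352Z)^* consists of the classes a with gcd(a, 4352) = 1, so its order is φ(4352). φ is multiplicative, with φ(p^e) = p^e − p^(e−1). Factorise 4352 = 2^8 · 17. Then
  φ(4352) = (2^8 − 2^7) · (17 − 1) = 128 · 16 = 2048.
Thus |(Z/4352Z)^*| = 2048.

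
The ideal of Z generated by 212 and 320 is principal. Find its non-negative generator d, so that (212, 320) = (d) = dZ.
In the PID Z, (a, b) is generated by gcd(a, b). Compute gcd(320, 212) with the extended Euclidean algorithm, tracking rows (r, s, t) with s·320 + t·212 = r:
  row A: (320, 1, 0)   [1·320 + 0·212 = 320]
  row B: (212, 0, 1)   [0·320 + 1·212 = 212]
  320 = 1·212 + 108   → row C = row A − 1·row B = (108, 1, −1)   [check: 1·320 − 1·212 = 108]
  212 = 1·108 + 104   → row D = row B − 1·row C = (104, −1, 2)   [check: −1·320 + 2·212 = 104]
  108 = 1·104 + 4   → row E = row C − 1·row D = (4, 2, −3)   [check: 2·320 − 3·212 = 4]
  104 = 26·4 + 0   → remainder 0, stop. gcd = 4 (last nonzero row E).
So gcd(212, 320) = 4, with Bézout identity 2·320 − 3·212 = 4. Containment (⊇): the Bézout identity exhibits 4 as an element of (212, 320), giving (4) ⊆ (212, 320). Containment (⊆): since 4 | 212 and 4 | 320 (212 = 4·53, 320 = 4·80), every Z-linear combination of 212 and 320 is divisible by 4, so (212, 320) ⊆ (4). Therefore (212, 320) = (4), d = 4.

Final answer: (212, 320) = (4); d = 4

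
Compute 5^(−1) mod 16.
Apply the extended Euclidean algorithm to (16, 5), tracking rows (r, s, t) with s·16 + t·5 = r. Each division r_prev = q·r_cur + r_new produces the new row as (previous row) − q·(current row):
  row A: (16, 1, 0)   [1·16 + 0·5 = 16]
  row B: (5, 0, 1)   [0·16 + 1·5 = 5]
  16 = 3·5 + 1   → row C = row A − 3·row B = (1, 1, −3)   [check: 1·16 − 3·5 = 1]
  5 = 5·1 + 0   → remainder 0, stop. gcd = 1 (last nonzero row C).
The gcd is 1, so 5 is invertible mod 16. The last nonzero row gives 1·16 − 3·5 = 1, so t = −3. So 5^(−1) ≡ −3 ≡ 13 (mod 16). Verify: 5 · 13 = 65 ≡ 1 (mod 16). ✓

Final answer: 5^(−1) ≡ 13 (mod 16)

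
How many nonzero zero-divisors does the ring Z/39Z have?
In Z/39Z each nonzero element is either a unit (gcd with 39 is 1) or a zero-divisor (gcd > 1). The number of units is φ(39): factorise 39 = 3 · 13, so φ(39) = (3 − 1) · (13 − 1) = 2 · 12 = 24. The nonzero elements number 39 − 1 = 38. Hence the nonzero zero-divisors number 38 − 24 = 14.

Final answer: Z/39Z has 14 nonzero zero-divisors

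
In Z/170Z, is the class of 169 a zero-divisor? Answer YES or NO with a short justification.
NO

gcd(169, 170) = 1, so 169 is a unit in Z/170Z (it has a multiplicative inverse). A unit cannot be a zero-divisor: if 169·b ≡ 0 then multiplying both sides by 169^(−1) gives b ≡ 0. So 169 is not a zero-divisor.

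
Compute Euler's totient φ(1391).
φ is multiplicative, with φ(p^e) = p^e − p^(e−1). Factorise 1391 = 13 · 107. Then
  φ(1391) = (13 − 1) · (107 − 1) = 12 · 106 = 1272.

Final answer: φ(1391) = 1272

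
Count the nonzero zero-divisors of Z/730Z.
In Z/730Z each nonzero element is either a unit (gcd with 730 is 1) or a zero-divisor (gcd > 1). The number of units is φ(730): factorise 730 = 2 · 5 · 73, so φ(730) = (2 − 1) · (5 − 1) · (73 − 1) = 1 · 4 · 72 = 288. The nonzero elements number 730 − 1 = 729. Hence the nonzero zero-divisors number 729 − 288 = 441.

Final answer: Z/730Z has 441 nonzero zero-divisors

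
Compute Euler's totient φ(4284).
φ is multiplicative, with φ(p^e) = p^e − p^(e−1). Factorise 4284 = 2^2 · 3^2 · 7 · 17. Then
  φ(4284) = (2^2 − 2^1) · (3^2 − 3^1) · (7 − 1) · (17 − 1) = 2 · 6 · 6 · 16 = 1152.

Final answer: φ(4284) = 1152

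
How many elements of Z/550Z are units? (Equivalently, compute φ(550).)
An element a ∈ Z/550Z is a unit iff gcd(a, 550) = 1, so the number of units is φ(550). φ is multiplicative, with φ(p^e) = p^e − p^(e−1). Factorise 550 = 2 · 5^2 · 11. Then
  φ(550) = (2 − 1) · (5^2 − 5^1) · (11 − 1) = 1 · 20 · 10 = 200.

Final answer: Z/550Z has φ(550) = 200 units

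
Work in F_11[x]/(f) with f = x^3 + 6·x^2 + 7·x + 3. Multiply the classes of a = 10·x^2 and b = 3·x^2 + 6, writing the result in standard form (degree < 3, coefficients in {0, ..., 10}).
Multiply as integer polynomials: a · b = 30·x^4 + 60·x^2. Reducing coefficients mod 11: a · b ≡ 8·x^4 + 5·x^2. Now divide by f(x) = x^3 + 6·x^2 + 7·x + 3 in F_11[x], eliminating the leading term at each step:
  leading term 8·x^4: subtract (8·x)·f(x) = 8·x^4 + 4·x^3 + x^2 + 2·x, leaving 7·x^3 + 4·x^2 + 9·x (coefficients mod 11)
  leading term 7·x^3: subtract (7)·f(x) = 7·x^3 + 9·x^2 + 5·x + 10, leaving 6·x^2 + 4·x + 1 (coefficients mod 11)
The degree is now < 3, so this is the remainder. Hence a · b ≡ 6·x^2 + 4·x + 1 in F_11[x]/(f).

Final answer: a · b ≡ 6·x^2 + 4·x + 1 (mod f(x))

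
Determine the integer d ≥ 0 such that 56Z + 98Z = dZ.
(56, 98) = (14); d = 14

In the PID Z, (a, b) is generated by gcd(a, b). Compute gcd(98, 56) with the extended Euclidean algorithm, tracking rows (r, s, t) with s·98 + t·56 = r:
  row A: (98, 1, 0)   [1·98 + 0·56 = 98]
  row B: (56, 0, 1)   [0·98 + 1·56 = 56]
  98 = 1·56 + 42   → row C = row A − 1·row B = (42, 1, −1)   [check: 1·98 − 1·56 = 42]
  56 = 1·42 + 14   → row D = row B − 1·row C = (14, −1, 2)   [check: −1·98 + 2·56 = 14]
  42 = 3·14 + 0   → remainder 0, stop. gcd = 14 (last nonzero row D).
So gcd(56, 98) = 14, with Bézout identity −1·98 + 2·56 = 14. Containment (⊇): the Bézout identity exhibits 14 as an element of (56, 98), giving (14) ⊆ (56, 98). Containment (⊆): since 14 | 56 and 14 | 98 (56 = 14·4, 98 = 14·7), every Z-linear combination of 56 and 98 is divisible by 14, so (56, 98) ⊆ (14). Therefore (56, 98) = (14), d = 14.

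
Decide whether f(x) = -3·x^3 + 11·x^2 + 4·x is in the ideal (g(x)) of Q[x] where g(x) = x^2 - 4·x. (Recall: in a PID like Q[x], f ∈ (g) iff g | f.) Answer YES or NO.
YES

In Q[x] the ideal (g) consists of all multiples of g, so f ∈ (g) iff g | f, i.e. iff the remainder of f on division by g is 0. Divide f by g (g is monic, so eliminate the leading term of the running remainder at each step):
  leading term -3·x^3: subtract (-3·x)·g(x) = -3·x^3 + 12·x^2, leaving -x^2 + 4·x
  leading term -x^2: subtract (-1)·g(x) = -x^2 + 4·x, leaving 0
The remainder is 0, so f(x) = g(x) · h(x) with h(x) = -3·x - 1. Hence g | f, i.e. f ∈ (g).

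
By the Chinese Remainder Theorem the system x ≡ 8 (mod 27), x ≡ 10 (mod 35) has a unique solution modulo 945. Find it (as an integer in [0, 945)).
The moduli 27, 35 are pairwise coprime, so by the CRT there is a unique solution mod 27·35 = 945.
Solve by successive substitution. Start with x ≡ 8 (mod 27).
  Combine with x ≡ 10 (mod 35): write x = 8 + 27·t and require 8 + 27·t ≡ 10 (mod 35), i.e. 27·t ≡ 10 − 8 ≡ 2 (mod 35). Since 27^(−1) ≡ 13 (mod 35), t ≡ 13·2 ≡ 26 (mod 35). So x ≡ 8 + 27·26 = 710 (mod 945).
Unique solution in [0, 945): x = 710.

Final answer: x ≡ 710 (mod 945); the representative in [0, 945) is 710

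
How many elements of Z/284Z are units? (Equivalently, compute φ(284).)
An element a ∈ Z/284Z is a unit iff gcd(a, 284) = 1, so the number of units is φ(284). φ is multiplicative, with φ(p^e) = p^e − p^(e−1). Factorise 284 = 2^2 · 71. Then
  φ(284) = (2^2 − 2^1) · (71 − 1) = 2 · 70 = 140.

Final answer: Z/284Z has φ(284) = 140 units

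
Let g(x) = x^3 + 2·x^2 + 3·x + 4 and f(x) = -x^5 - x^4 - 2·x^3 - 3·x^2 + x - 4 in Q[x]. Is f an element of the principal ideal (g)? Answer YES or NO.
In Q[x] the ideal (g) consists of all multiples of g, so f ∈ (g) iff g | f, i.e. iff the remainder of f on division by g is 0. Divide f by g (g is monic, so eliminate the leading term of the running remainder at each step):
  leading term -x^5: subtract (-x^2)·g(x) = -x^5 - 2·x^4 - 3·x^3 - 4·x^2, leaving x^4 + x^3 + x^2 + x - 4
  leading term x^4: subtract (x)·g(x) = x^4 + 2·x^3 + 3·x^2 + 4·x, leaving -x^3 - 2·x^2 - 3·x - 4
  leading term -x^3: subtract (-1)·g(x) = -x^3 - 2·x^2 - 3·x - 4, leaving 0
The remainder is 0, so f(x) = g(x) · h(x) with h(x) = -x^2 + x - 1. Hence g | f, i.e. f ∈ (g).

Final answer: YES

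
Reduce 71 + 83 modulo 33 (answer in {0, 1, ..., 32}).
22

Reduce the summands first: 71 ≡ 5, 83 ≡ 17 (mod 33), so 71 + 83 ≡ 5 + 17 (mod 33). 5 + 17 = 22; 22 = 0·33 + 22, so (71 + 83) mod 33 = 22.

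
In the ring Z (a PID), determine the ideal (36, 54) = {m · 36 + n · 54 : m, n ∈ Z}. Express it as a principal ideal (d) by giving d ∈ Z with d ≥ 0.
In the PID Z, (a, b) is generated by gcd(a, b). Compute gcd(54, 36) with the extended Euclidean algorithm, tracking rows (r, s, t) with s·54 + t·36 = r:
  row A: (54, 1, 0)   [1·54 + 0·36 = 54]
  row B: (36, 0, 1)   [0·54 + 1·36 = 36]
  54 = 1·36 + 18   → row C = row A − 1·row B = (18, 1, −1)   [check: 1·54 − 1·36 = 18]
  36 = 2·18 + 0   → remainder 0, stop. gcd = 18 (last nonzero row C).
So gcd(36, 54) = 18, with Bézout identity 1·54 − 1·36 = 18. Containment (⊇): the Bézout identity exhibits 18 as an element of (36, 54), giving (18) ⊆ (36, 54). Containment (⊆): since 18 | 36 and 18 | 54 (36 = 18·2, 54 = 18·3), every Z-linear combination of 36 and 54 is divisible by 18, so (36, 54) ⊆ (18). Therefore (36, 54) = (18), d = 18.

Final answer: (36, 54) = (18); d = 18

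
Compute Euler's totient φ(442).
φ is multiplicative, with φ(p^e) = p^e − p^(e−1). Factorise 442 = 2 · 13 · 17. Then
  φ(442) = (2 − 1) · (13 − 1) · (17 − 1) = 1 · 12 · 16 = 192.

Final answer: φ(442) = 192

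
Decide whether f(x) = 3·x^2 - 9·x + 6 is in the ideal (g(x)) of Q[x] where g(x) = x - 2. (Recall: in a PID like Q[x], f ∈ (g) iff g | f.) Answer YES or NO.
YES

In Q[x] the ideal (g) consists of all multiples of g, so f ∈ (g) iff g | f, i.e. iff the remainder of f on division by g is 0. Divide f by g (g is monic, so eliminate the leading term of the running remainder at each step):
  leading term 3·x^2: subtract (3·x)·g(x) = 3·x^2 - 6·x, leaving 6 - 3·x
  leading term -3·x: subtract (-3)·g(x) = 6 - 3·x, leaving 0
The remainder is 0, so f(x) = g(x) · h(x) with h(x) = 3·x - 3. Hence g | f, i.e. f ∈ (g).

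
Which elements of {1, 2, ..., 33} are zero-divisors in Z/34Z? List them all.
An element a ∈ Z/34Z (with a ≠ 0) is a zero-divisor iff gcd(a, 34) > 1 (because a is a unit precisely when gcd(a, n) = 1, and in Z/nZ every nonzero, non-unit element is a zero-divisor). Scan a = 1, ..., 33 and keep those with gcd(a, 34) > 1:
  gcd(2, 34) = 2, gcd(4, 34) = 2, gcd(6, 34) = 2, gcd(8, 34) = 2, gcd(10, 34) = 2, gcd(12, 34) = 2, gcd(14, 34) = 2, gcd(16, 34) = 2, gcd(17, 34) = 17, gcd(18, 34) = 2, gcd(20, 34) = 2, gcd(22, 34) = 2, gcd(24, 34) = 2, gcd(26, 34) = 2, gcd(28, 34) = 2, gcd(30, 34) = 2, gcd(32, 34) = 2.
All other a ∈ {1, ..., 33} have gcd(a, 34) = 1 and are units. So the nonzero zero-divisors are exactly the 17 values of a appearing in this scan.

Final answer: nonzero zero-divisors of Z/34Z = {2, 4, 6, 8, 10, 12, 14, 16, 17, 18, 20, 22, 24, 26, 28, 30, 32}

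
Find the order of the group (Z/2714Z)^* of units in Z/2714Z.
|(Z/2714Z)^*| = 1276

(Z/2714Z)^* consists of the classes a with gcd(a, 2714) = 1, so its order is φ(2714). φ is multiplicative, with φ(p^e) = p^e − p^(e−1). Factorise 2714 = 2 · 23 · 59. Then
  φ(2714) = (2 − 1) · (23 − 1) · (59 − 1) = 1 · 22 · 58 = 1276.
Thus |(Z/2714Z)^*| = 1276.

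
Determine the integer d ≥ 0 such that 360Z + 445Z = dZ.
(360, 445) = (5); d = 5

In the PID Z, (a, b) is generated by gcd(a, b). Compute gcd(445, 360) with the extended Euclidean algorithm, tracking rows (r, s, t) with s·445 + t·360 = r:
  row A: (445, 1, 0)   [1·445 + 0·360 = 445]
  row B: (360, 0, 1)   [0·445 + 1·360 = 360]
  445 = 1·360 + 85   → row C = row A − 1·row B = (85, 1, −1)   [check: 1·445 − 1·360 = 85]
  360 = 4·85 + 20   → row D = row B − 4·row C = (20, −4, 5)   [check: −4·445 + 5·360 = 20]
  85 = 4·20 + 5   → row E = row C − 4·row D = (5, 17, −21)   [check: 17·445 − 21·360 = 5]
  20 = 4·5 + 0   → remainder 0, stop. gcd = 5 (last nonzero row E).
So gcd(360, 445) = 5, with Bézout identity 17·445 − 21·360 = 5. Containment (⊇): the Bézout identity exhibits 5 as an element of (360, 445), giving (5) ⊆ (360, 445). Containment (⊆): since 5 | 360 and 5 | 445 (360 = 5·72, 445 = 5·89), every Z-linear combination of 360 and 445 is divisible by 5, so (360, 445) ⊆ (5). Therefore (360, 445) = (5), d = 5.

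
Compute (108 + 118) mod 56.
Reduce the summands first: 108 ≡ 52, 118 ≡ 6 (mod 56), so 108 + 118 ≡ 52 + 6 (mod 56). 52 + 6 = 58; 58 = 1·56 + 2, so (108 + 118) mod 56 = 2.

Final answer: 2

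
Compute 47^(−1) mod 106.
Apply the extended Euclidean algorithm to (106, 47), tracking rows (r, s, t) with s·106 + t·47 = r. Each division r_prev = q·r_cur + r_new produces the new row as (previous row) − q·(current row):
  row A: (106, 1, 0)   [1·106 + 0·47 = 106]
  row B: (47, 0, 1)   [0·106 + 1·47 = 47]
  106 = 2·47 + 12   → row C = row A − 2·row B = (12, 1, −2)   [check: 1·106 − 2·47 = 12]
  47 = 3·12 + 11   → row D = row B − 3·row C = (11, −3, 7)   [check: −3·106 + 7·47 = 11]
  12 = 1·11 + 1   → row E = row C − 1·row D = (1, 4, −9)   [check: 4·106 − 9·47 = 1]
  11 = 11·1 + 0   → remainder 0, stop. gcd = 1 (last nonzero row E).
The gcd is 1, so 47 is invertible mod 106. The last nonzero row gives 4·106 − 9·47 = 1, so t = −9. So 47^(−1) ≡ −9 ≡ 97 (mod 106). Verify: 47 · 97 = 4559 ≡ 1 (mod 106). ✓

Final answer: 47^(−1) ≡ 97 (mod 106)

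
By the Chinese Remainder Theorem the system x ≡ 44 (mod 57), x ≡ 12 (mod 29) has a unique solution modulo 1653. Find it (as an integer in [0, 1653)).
x ≡ 215 (mod 1653); the representative in [0, 1653) is 215

The moduli 57, 29 are pairwise coprime, so by the CRT there is a unique solution mod 57·29 = 1653.
Solve by successive substitution. Start with x ≡ 44 (mod 57).
  Combine with x ≡ 12 (mod 29): write x = 44 + 57·t and require 44 + 57·t ≡ 12 (mod 29), i.e. 57·t ≡ 12 − 44 ≡ 26 (mod 29). Since 57^(−1) ≡ 28 (mod 29) (57 ≡ 28 (mod 29)), t ≡ 28·26 ≡ 3 (mod 29). So x ≡ 44 + 57·3 = 215 (mod 1653).
Unique solution in [0, 1653): x = 215.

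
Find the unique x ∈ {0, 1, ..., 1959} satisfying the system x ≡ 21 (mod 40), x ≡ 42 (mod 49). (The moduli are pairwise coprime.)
The moduli 40, 49 are pairwise coprime, so by the CRT there is a unique solution mod 40·49 = 1960.
Solve by successive substitution. Start with x ≡ 21 (mod 40).
  Combine with x ≡ 42 (mod 49): write x = 21 + 40·t and require 21 + 40·t ≡ 42 (mod 49), i.e. 40·t ≡ 42 − 21 ≡ 21 (mod 49). Since 40^(−1) ≡ 38 (mod 49), t ≡ 38·21 ≡ 14 (mod 49). So x ≡ 21 + 40·14 = 581 (mod 1960).
Unique solution in [0, 1960): x = 581.

Final answer: x ≡ 581 (mod 1960); the representative in [0, 1960) is 581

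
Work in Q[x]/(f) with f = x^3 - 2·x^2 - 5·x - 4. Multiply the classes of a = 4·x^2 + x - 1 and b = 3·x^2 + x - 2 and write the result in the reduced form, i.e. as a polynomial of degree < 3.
a · b ≡ 112·x^2 + 200·x + 126 (mod f(x))

First multiply in Q[x] without reducing: a · b = 12·x^4 + 7·x^3 - 10·x^2 - 3·x + 2. Now divide by f(x) = x^3 - 2·x^2 - 5·x - 4, eliminating the leading term at each step:
  leading term 12·x^4: subtract (12·x)·f(x) = 12·x^4 - 24·x^3 - 60·x^2 - 48·x, leaving 31·x^3 + 50·x^2 + 45·x + 2
  leading term 31·x^3: subtract (31)·f(x) = 31·x^3 - 62·x^2 - 155·x - 124, leaving 112·x^2 + 200·x + 126
The degree is now < 3, so this is the remainder. Hence a · b ≡ 112·x^2 + 200·x + 126 in Q[x]/(f).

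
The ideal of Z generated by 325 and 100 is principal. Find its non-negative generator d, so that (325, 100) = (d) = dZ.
In the PID Z, (a, b) is generated by gcd(a, b). Compute gcd(325, 100) with the extended Euclidean algorithm, tracking rows (r, s, t) with s·325 + t·100 = r:
  row A: (325, 1, 0)   [1·325 + 0·100 = 325]
  row B: (100, 0, 1)   [0·325 + 1·100 = 100]
  325 = 3·100 + 25   → row C = row A − 3·row B = (25, 1, −3)   [check: 1·325 − 3·100 = 25]
  100 = 4·25 + 0   → remainder 0, stop. gcd = 25 (last nonzero row C).
So gcd(325, 100) = 25, with Bézout identity 1·325 − 3·100 = 25. Containment (⊇): the Bézout identity exhibits 25 as an element of (325, 100), giving (25) ⊆ (325, 100). Containment (⊆): since 25 | 325 and 25 | 100 (325 = 25·13, 100 = 25·4), every Z-linear combination of 325 and 100 is divisible by 25, so (325, 100) ⊆ (25). Therefore (325, 100) = (25), d = 25.

Final answer: (325, 100) = (25); d = 25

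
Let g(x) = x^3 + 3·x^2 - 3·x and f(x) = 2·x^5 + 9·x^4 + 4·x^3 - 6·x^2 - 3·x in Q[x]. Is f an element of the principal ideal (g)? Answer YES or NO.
YES

In Q[x] the ideal (g) consists of all multiples of g, so f ∈ (g) iff g | f, i.e. iff the remainder of f on division by g is 0. Divide f by g (g is monic, so eliminate the leading term of the running remainder at each step):
  leading term 2·x^5: subtract (2·x^2)·g(x) = 2·x^5 + 6·x^4 - 6·x^3, leaving 3·x^4 + 10·x^3 - 6·x^2 - 3·x
  leading term 3·x^4: subtract (3·x)·g(x) = 3·x^4 + 9·x^3 - 9·x^2, leaving x^3 + 3·x^2 - 3·x
  leading term x^3: subtract (1)·g(x) = x^3 + 3·x^2 - 3·x, leaving 0
The remainder is 0, so f(x) = g(x) · h(x) with h(x) = 2·x^2 + 3·x + 1. Hence g | f, i.e. f ∈ (g).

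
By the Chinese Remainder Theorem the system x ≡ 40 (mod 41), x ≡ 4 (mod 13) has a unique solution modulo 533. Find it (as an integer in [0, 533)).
The moduli 41, 13 are pairwise coprime, so by the CRT there is a unique solution mod 41·13 = 533.
Solve by successive substitution. Start with x ≡ 40 (mod 41).
  Combine with x ≡ 4 (mod 13): write x = 40 + 41·t and require 40 + 41·t ≡ 4 (mod 13), i.e. 41·t ≡ 4 − 40 ≡ 3 (mod 13). Since 41^(−1) ≡ 7 (mod 13) (41 ≡ 2 (mod 13)), t ≡ 7·3 ≡ 8 (mod 13). So x ≡ 40 + 41·8 = 368 (mod 533).
Unique solution in [0, 533): x = 368.

Final answer: x ≡ 368 (mod 533); the representative in [0, 533) is 368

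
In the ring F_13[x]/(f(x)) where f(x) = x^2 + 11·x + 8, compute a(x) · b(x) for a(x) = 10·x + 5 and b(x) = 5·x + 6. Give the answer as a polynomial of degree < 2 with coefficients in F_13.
a · b ≡ 3·x + 7 (mod f(x))

Multiply as integer polynomials: a · b = 50·x^2 + 85·x + 30. Reducing coefficients mod 13: a · b ≡ 11·x^2 + 7·x + 4. Now divide by f(x) = x^2 + 11·x + 8 in F_13[x], eliminating the leading term at each step:
  leading term 11·x^2: subtract (11)·f(x) = 11·x^2 + 4·x + 10, leaving 3·x + 7 (coefficients mod 13)
The degree is now < 2, so this is the remainder. Hence a · b ≡ 3·x + 7 in F_13[x]/(f).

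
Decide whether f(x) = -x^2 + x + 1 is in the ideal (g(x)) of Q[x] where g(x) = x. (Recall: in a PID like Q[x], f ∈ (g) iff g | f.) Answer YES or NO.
In Q[x] the ideal (g) consists of all multiples of g, so f ∈ (g) iff g | f, i.e. iff the remainder of f on division by g is 0. Divide f by g (g is monic, so eliminate the leading term of the running remainder at each step):
  leading term -x^2: subtract (-x)·g(x) = -x^2, leaving x + 1
  leading term x: subtract (1)·g(x) = x, leaving 1
The remainder r(x) = 1 ≠ 0 (and deg r < deg g), so g ∤ f, i.e. f ∉ (g).

Final answer: NO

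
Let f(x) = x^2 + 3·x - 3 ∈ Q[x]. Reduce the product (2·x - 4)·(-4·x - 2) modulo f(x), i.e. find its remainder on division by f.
a · b ≡ 36·x - 16 (mod f(x))

First multiply in Q[x] without reducing: a · b = -8·x^2 + 12·x + 8. Now divide by f(x) = x^2 + 3·x - 3, eliminating the leading term at each step:
  leading term -8·x^2: subtract (-8)·f(x) = -8·x^2 - 24·x + 24, leaving 36·x - 16
The degree is now < 2, so this is the remainder. Hence a · b ≡ 36·x - 16 in Q[x]/(f).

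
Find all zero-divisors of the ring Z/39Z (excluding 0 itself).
An element a ∈ Z/39Z (with a ≠ 0) is a zero-divisor iff gcd(a, 39) > 1 (because a is a unit precisely when gcd(a, n) = 1, and in Z/nZ every nonzero, non-unit element is a zero-divisor). Scan a = 1, ..., 38 and keep those with gcd(a, 39) > 1:
  gcd(3, 39) = 3, gcd(6, 39) = 3, gcd(9, 39) = 3, gcd(12, 39) = 3, gcd(13, 39) = 13, gcd(15, 39) = 3, gcd(18, 39) = 3, gcd(21, 39) = 3, gcd(24, 39) = 3, gcd(26, 39) = 13, gcd(27, 39) = 3, gcd(30, 39) = 3, gcd(33, 39) = 3, gcd(36, 39) = 3.
All other a ∈ {1, ..., 38} have gcd(a, 39) = 1 and are units. So the nonzero zero-divisors are exactly the 14 values of a appearing in this scan.

Final answer: nonzero zero-divisors of Z/39Z = {3, 6, 9, 12, 13, 15, 18, 21, 24, 26, 27, 30, 33, 36}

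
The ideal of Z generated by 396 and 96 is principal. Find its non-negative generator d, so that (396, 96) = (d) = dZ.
(396, 96) = (12); d = 12

In the PID Z, (a, b) is generated by gcd(a, b). Compute gcd(396, 96) with the extended Euclidean algorithm, tracking rows (r, s, t) with s·396 + t·96 = r:
  row A: (396, 1, 0)   [1·396 + 0·96 = 396]
  row B: (96, 0, 1)   [0·396 + 1·96 = 96]
  396 = 4·96 + 12   → row C = row A − 4·row B = (12, 1, −4)   [check: 1·396 − 4·96 = 12]
  96 = 8·12 + 0   → remainder 0, stop. gcd = 12 (last nonzero row C).
So gcd(396, 96) = 12, with Bézout identity 1·396 − 4·96 = 12. Containment (⊇): the Bézout identity exhibits 12 as an element of (396, 96), giving (12) ⊆ (396, 96). Containment (⊆): since 12 | 396 and 12 | 96 (396 = 12·33, 96 = 12·8), every Z-linear combination of 396 and 96 is divisible by 12, so (396, 96) ⊆ (12). Therefore (396, 96) = (12), d = 12.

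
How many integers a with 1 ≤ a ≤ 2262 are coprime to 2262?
The number of a ∈ {1, ..., 2262} with gcd(a, 2262) = 1 is by definition Euler's totient φ(2262). φ is multiplicative, with φ(p^e) = p^e − p^(e−1). Factorise 2262 = 2 · 3 · 13 · 29. Then
  φ(2262) = (2 − 1) · (3 − 1) · (13 − 1) · (29 − 1) = 1 · 2 · 12 · 28 = 672.
So there are 672 such integers.

Final answer: 672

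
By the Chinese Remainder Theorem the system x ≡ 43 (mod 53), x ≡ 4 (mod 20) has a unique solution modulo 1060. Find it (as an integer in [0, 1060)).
The moduli 53, 20 are pairwise coprime, so by the CRT there is a unique solution mod 53·20 = 1060.
Solve by successive substitution. Start with x ≡ 43 (mod 53).
  Combine with x ≡ 4 (mod 20): write x = 43 + 53·t and require 43 + 53·t ≡ 4 (mod 20), i.e. 53·t ≡ 4 − 43 ≡ 1 (mod 20). Since 53^(−1) ≡ 17 (mod 20) (53 ≡ 13 (mod 20)), t ≡ 17·1 ≡ 17 (mod 20). So x ≡ 43 + 53·17 = 944 (mod 1060).
Unique solution in [0, 1060): x = 944.

Final answer: x ≡ 944 (mod 1060); the representative in [0, 1060) is 944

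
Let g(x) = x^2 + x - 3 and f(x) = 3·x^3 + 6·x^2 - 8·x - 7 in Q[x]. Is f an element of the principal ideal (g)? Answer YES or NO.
NO

In Q[x] the ideal (g) consists of all multiples of g, so f ∈ (g) iff g | f, i.e. iff the remainder of f on division by g is 0. Divide f by g (g is monic, so eliminate the leading term of the running remainder at each step):
  leading term 3·x^3: subtract (3·x)·g(x) = 3·x^3 + 3·x^2 - 9·x, leaving 3·x^2 + x - 7
  leading term 3·x^2: subtract (3)·g(x) = 3·x^2 + 3·x - 9, leaving 2 - 2·x
The remainder r(x) = 2 - 2·x ≠ 0 (and deg r < deg g), so g ∤ f, i.e. f ∉ (g).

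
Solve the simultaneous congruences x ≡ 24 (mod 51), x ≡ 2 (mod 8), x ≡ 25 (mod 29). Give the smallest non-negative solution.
The moduli 51, 8, 29 are pairwise coprime, so by the CRT there is a unique solution mod 51·8·29 = 11832.
Solve by successive substitution. Start with x ≡ 24 (mod 51).
  Combine with x ≡ 2 (mod 8): write x = 24 + 51·t and require 24 + 51·t ≡ 2 (mod 8), i.e. 51·t ≡ 2 − 24 ≡ 2 (mod 8). Since 51^(−1) ≡ 3 (mod 8) (51 ≡ 3 (mod 8)), t ≡ 3·2 ≡ 6 (mod 8). So x ≡ 24 + 51·6 = 330 (mod 408).
  Combine with x ≡ 25 (mod 29): write x = 330 + 408·t and require 330 + 408·t ≡ 25 (mod 29), i.e. 408·t ≡ 25 − 330 ≡ 14 (mod 29). Since 408^(−1) ≡ 15 (mod 29) (408 ≡ 2 (mod 29)), t ≡ 15·14 ≡ 7 (mod 29). So x ≡ 330 + 408·7 = 3186 (mod 11832).
Unique solution in [0, 11832): x = 3186.

Final answer: x ≡ 3186 (mod 11832); the representative in [0, 11832) is 3186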